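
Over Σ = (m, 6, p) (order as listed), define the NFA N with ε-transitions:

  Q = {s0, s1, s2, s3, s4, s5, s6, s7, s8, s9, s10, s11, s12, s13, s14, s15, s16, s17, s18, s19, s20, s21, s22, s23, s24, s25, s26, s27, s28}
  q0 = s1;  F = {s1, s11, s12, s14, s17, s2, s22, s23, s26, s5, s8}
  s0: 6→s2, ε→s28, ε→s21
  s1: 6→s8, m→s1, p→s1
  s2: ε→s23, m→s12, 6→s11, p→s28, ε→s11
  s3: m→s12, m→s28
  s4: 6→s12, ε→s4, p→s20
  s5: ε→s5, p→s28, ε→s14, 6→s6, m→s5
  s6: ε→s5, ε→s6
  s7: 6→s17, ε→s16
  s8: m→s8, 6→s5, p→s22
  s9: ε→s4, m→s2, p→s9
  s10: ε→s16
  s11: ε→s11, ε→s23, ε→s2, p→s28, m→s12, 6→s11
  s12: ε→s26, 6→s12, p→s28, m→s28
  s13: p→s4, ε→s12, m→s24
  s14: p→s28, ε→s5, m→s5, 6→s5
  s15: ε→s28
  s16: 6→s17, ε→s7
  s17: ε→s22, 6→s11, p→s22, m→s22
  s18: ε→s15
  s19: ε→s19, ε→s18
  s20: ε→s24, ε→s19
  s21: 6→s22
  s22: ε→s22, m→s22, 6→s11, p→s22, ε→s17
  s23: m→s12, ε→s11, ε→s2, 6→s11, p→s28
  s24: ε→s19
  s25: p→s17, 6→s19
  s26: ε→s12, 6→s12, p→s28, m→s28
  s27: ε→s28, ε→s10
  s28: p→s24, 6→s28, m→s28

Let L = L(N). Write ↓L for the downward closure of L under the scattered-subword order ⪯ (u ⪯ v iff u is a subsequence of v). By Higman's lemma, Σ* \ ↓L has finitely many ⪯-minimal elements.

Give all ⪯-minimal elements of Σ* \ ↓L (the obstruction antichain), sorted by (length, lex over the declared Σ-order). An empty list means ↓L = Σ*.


min(Σ*\↓L) = [66p, 6p6mm].

|Q|=29, |F|=11, |δ|=84 (34 ε).
min D↑ (7 st, q0=0, F={4}): 0:m→0,6→1,p→0 1:m→1,6→2,p→3 2:m→2,6→2,p→4 3:m→3,6→5,p→3 4:m→4,6→4,p→4 5:m→6,6→5,p→4 6:m→4,6→6,p→4 [Hopcroft].
'66p': N↓-sim [17, 16, 13, 5] end={s15,s18,s19,s24,s28} ∉↓L; 3/3 single-dels accept.
'6p6mm': run [17, 16, 12, 10, 7, 5] end={s15,s18,s19,s24,s28} — reject; 5/5 del acc.
2 obstructions.


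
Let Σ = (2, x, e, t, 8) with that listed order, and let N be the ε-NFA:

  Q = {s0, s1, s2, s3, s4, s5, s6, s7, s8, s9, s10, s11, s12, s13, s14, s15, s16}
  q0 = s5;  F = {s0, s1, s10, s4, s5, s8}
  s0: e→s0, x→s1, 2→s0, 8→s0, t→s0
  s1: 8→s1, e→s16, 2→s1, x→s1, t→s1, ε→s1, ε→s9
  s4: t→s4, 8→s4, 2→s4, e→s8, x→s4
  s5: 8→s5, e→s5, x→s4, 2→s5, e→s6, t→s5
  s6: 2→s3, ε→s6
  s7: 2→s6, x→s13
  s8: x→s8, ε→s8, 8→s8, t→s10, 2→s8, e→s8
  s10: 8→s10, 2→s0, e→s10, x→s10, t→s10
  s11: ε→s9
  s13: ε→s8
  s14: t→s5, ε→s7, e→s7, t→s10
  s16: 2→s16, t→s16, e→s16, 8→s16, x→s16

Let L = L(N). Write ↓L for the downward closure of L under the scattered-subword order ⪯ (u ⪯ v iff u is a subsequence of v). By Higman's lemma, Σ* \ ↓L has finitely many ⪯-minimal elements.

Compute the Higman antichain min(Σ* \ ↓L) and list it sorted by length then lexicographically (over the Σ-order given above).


Antichain: [xet2xe].

|Q|=17, |F|=6, |δ|=49 (7 ε).
min D↑ (7 st, q0=0, F={6}): 0:2→0,x→1,e→0,t→0,8→0 1:2→1,x→1,e→2,t→1,8→1 2:2→2,x→2,e→2,t→3,8→2 3:2→4,x→3,e→3,t→3,8→3 4:2→4,x→5,e→4,t→4,8→4 5:2→5,x→5,e→6,t→5,8→5 6:2→6,x→6,e→6,t→6,8→6.
'xet2xe': |S_i|=[10, 7, 6, 5, 4, 3, 1] end={s16} rej; 6/6 single-dels accept.
1 obstructions.


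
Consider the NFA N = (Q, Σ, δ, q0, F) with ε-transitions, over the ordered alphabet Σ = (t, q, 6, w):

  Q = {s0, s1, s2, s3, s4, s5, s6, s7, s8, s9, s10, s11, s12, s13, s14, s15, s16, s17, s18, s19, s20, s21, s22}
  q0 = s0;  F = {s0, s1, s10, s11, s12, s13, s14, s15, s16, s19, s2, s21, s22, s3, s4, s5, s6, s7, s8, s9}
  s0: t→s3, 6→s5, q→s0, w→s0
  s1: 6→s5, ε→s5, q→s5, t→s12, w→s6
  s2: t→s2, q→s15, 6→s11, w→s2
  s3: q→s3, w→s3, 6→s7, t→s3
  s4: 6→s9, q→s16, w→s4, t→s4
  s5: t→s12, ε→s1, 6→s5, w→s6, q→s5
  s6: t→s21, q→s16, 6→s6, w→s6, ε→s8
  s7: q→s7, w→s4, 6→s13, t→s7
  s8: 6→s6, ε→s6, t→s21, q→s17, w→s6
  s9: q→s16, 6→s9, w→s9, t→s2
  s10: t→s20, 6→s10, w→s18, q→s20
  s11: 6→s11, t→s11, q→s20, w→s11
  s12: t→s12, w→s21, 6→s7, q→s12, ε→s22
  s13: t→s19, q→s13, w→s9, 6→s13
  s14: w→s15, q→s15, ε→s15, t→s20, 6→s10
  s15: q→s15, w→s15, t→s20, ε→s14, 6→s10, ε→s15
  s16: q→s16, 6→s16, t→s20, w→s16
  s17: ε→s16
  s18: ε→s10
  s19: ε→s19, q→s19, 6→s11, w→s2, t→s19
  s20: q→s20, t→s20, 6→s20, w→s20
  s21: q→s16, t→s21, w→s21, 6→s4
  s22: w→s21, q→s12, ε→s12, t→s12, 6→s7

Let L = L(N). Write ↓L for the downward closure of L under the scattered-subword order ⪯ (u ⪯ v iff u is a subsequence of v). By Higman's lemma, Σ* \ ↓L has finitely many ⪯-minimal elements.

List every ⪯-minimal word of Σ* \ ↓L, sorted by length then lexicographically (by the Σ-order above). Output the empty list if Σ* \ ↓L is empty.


min(Σ*\↓L) = [6wqt, t66t6q].

|Q|=23, |F|=20, |δ|=96 (12 ε).
min D↑ (17 st, q0=0, F={12}): 0:t→1,q→0,6→2,w→0 1:t→1,q→1,6→3,w→1 2:t→4,q→2,6→2,w→5 3:t→3,q→3,6→6,w→7 4:t→4,q→4,6→3,w→8 5:t→8,q→9,6→5,w→5 6:t→10,q→6,6→6,w→11 7:t→7,q→9,6→11,w→7 8:t→8,q→9,6→7,w→8 9:t→12,q→9,6→9,w→9 10:t→10,q→10,6→13,w→14 11:t→14,q→9,6→11,w→11 12:t→12,q→12,6→12,w→12 13:t→13,q→12,6→13,w→13 14:t→14,q→15,6→13,w→14 15:t→12,q→15,6→16,w→15 16:t→12,q→12,6→16,w→16 (ε-aug+det+¬).
'6wqt': N↓-sim [23, 21, 14, 7, 1] end={s20} rej; 4/4 single-dels accept.
't66t6q': N↓-sim [23, 17, 13, 11, 8, 4, 1] end={s20} ∉↓L; 6/6 deletions ∈↓L.
2 words, ⪯-incomp.


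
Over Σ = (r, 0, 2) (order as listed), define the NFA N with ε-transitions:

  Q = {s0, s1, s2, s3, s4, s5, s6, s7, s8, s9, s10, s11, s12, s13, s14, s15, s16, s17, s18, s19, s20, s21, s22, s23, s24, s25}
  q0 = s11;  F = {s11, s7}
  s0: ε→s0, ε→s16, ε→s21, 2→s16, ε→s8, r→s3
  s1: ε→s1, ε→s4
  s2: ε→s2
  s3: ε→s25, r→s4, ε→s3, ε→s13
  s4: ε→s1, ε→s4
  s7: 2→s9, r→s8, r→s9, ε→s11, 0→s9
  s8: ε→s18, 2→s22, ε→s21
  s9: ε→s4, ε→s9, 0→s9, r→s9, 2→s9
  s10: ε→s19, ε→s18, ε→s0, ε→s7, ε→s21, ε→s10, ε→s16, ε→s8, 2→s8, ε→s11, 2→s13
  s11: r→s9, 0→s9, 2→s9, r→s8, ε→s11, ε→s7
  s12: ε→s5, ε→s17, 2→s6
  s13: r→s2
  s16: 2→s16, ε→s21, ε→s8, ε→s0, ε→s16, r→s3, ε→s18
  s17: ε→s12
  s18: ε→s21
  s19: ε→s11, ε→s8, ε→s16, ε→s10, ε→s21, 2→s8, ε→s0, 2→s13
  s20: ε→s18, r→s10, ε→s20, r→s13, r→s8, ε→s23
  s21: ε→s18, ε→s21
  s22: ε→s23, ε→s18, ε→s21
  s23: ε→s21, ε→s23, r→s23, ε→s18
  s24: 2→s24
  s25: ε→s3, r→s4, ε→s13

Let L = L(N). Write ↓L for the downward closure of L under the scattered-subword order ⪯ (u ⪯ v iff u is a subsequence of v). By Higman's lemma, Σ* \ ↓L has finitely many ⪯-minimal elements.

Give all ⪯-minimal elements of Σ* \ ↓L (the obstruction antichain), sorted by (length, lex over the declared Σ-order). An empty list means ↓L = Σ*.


A = [r, 0, 2].

|Q|=26, |F|=2, |δ|=85 (56 ε).
min D↑ (2 st, q0=0, F={1}): 0:r→1,0→1,2→1 1:r→1,0→1,2→1 [Hopcroft].
'r': |S_i|=[10, 8] end={s1,s18,s21,s22,s23,s4,s8,s9} — reject; 1/1 single-dels accept.
'0': |S_i|=[10, 3] end={s1,s4,s9} rej; 1/1 del acc.
'2': |S_i|=[10, 7] end={s1,s18,s21,s22,s23,s4,s9} ∉↓L; 1/1 single-dels accept.
3 minimals (antichain).


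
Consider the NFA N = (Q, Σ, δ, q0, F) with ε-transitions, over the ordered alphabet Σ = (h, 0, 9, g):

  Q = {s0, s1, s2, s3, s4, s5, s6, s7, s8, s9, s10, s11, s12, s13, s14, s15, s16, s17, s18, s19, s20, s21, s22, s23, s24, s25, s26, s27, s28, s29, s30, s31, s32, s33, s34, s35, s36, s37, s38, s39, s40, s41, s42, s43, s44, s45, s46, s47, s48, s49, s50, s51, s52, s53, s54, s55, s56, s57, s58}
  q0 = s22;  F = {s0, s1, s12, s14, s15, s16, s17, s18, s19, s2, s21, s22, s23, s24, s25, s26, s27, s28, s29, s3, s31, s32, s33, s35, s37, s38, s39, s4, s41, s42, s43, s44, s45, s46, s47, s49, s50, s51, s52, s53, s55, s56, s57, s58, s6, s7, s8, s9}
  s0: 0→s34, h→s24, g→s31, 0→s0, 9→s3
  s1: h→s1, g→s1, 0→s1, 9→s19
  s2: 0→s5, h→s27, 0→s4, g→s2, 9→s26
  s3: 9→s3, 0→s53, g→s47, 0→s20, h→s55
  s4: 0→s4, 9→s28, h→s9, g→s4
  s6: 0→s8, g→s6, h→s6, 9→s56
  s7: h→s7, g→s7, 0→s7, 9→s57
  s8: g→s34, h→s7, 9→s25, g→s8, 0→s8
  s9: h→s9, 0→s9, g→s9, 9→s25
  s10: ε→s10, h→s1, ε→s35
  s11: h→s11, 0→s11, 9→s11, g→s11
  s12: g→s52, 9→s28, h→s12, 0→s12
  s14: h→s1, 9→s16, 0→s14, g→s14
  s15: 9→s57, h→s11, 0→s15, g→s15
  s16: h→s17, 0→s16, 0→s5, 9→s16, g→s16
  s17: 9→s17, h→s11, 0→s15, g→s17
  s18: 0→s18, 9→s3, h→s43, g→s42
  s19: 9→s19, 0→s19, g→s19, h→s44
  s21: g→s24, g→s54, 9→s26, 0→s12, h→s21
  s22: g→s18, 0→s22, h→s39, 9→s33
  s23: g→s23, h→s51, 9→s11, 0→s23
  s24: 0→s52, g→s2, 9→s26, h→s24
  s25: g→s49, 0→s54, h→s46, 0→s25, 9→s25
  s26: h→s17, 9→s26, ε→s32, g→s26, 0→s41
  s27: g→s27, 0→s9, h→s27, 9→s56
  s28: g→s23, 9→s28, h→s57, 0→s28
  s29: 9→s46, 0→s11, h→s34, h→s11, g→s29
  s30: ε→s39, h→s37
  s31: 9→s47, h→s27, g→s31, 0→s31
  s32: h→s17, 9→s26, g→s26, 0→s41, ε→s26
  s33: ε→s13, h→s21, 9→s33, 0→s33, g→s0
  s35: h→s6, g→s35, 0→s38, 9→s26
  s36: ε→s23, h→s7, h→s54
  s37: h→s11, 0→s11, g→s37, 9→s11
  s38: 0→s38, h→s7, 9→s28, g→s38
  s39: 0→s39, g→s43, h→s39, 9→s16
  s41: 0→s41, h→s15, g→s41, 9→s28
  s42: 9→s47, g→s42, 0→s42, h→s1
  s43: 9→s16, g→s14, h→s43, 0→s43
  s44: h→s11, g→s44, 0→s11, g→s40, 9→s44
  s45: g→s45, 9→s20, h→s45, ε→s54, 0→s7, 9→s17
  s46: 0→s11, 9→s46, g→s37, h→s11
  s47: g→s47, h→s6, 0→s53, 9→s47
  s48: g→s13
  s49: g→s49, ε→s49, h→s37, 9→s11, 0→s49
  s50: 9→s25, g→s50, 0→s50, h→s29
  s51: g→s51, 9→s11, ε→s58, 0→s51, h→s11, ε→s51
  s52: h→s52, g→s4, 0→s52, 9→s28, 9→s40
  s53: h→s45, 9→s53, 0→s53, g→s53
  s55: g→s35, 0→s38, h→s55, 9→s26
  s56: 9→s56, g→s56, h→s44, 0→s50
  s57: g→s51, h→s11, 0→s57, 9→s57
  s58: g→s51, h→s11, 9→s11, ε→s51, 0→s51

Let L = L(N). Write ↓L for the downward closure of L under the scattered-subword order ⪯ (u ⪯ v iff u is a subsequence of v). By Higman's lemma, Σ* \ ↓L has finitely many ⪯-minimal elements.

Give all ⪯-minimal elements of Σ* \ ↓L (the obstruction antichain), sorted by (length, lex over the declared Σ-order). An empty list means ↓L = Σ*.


min(Σ*\↓L) = [h9hh, 9h09g9, g90h9h, ggh9h0].

|Q|=59, |F|=48, |δ|=224 (12 ε).
min D↑ (47 st, q0=0, F={20}): 0:h→1,0→0,9→2,g→3 1:h→1,0→1,9→4,g→5 2:h→6,0→2,9→2,g→7 3:h→5,0→3,9→8,g→9 4:h→10,0→4,9→4,g→4 5:h→5,0→5,9→4,g→11 6:h→6,0→12,9→13,g→14 7:h→14,0→7,9→8,g→15 8:h→16,0→17,9→8,g→18 9:h→19,0→9,9→18,g→9 10:h→20,0→21,9→10,g→10 11:h→19,0→11,9→4,g→11 12:h→12,0→12,9→22,g→23 13:h→10,0→24,9→13,g→13 14:h→14,0→23,9→13,g→25 15:h→26,0→15,9→18,g→15 16:h→16,0→27,9→13,g→28 17:h→29,0→17,9→17,g→17 18:h→30,0→17,9→18,g→18 19:h→19,0→19,9→31,g→19 20:h→20,0→20,9→20,g→20 21:h→20,0→21,9→32,g→21 22:h→32,0→22,9→22,g→33 23:h→23,0→23,9→22,g→34 24:h→21,0→24,9→22,g→24 25:h→26,0→34,9→13,g→25 26:h→26,0→35,9→36,g→26 27:h→37,0→27,9→22,g→27 28:h→30,0→27,9→13,g→28 29:h→29,0→37,9→10,g→29 30:h→30,0→38,9→36,g→30 31:h→39,0→31,9→31,g→31 32:h→20,0→32,9→32,g→40 33:h→40,0→33,9→20,g→33 34:h→35,0→34,9→22,g→34 35:h→35,0→35,9→41,g→35 36:h→39,0→42,9→36,g→36 37:h→37,0→37,9→32,g→37 38:h→37,0→38,9→41,g→38 39:h→20,0→20,9→39,g→39 40:h→20,0→40,9→20,g→40 41:h→43,0→41,9→41,g→44 42:h→45,0→42,9→41,g→42 43:h→20,0→20,9→43,g→46 44:h→46,0→44,9→20,g→44 45:h→20,0→20,9→43,g→45 46:h→20,0→20,9→20,g→46 [Hopcroft].
'h9hh': N↓-sim [55, 45, 26, 12, 2] end={s11,s34} rej; 4/4 single-dels accept.
'9h09g9': run [55, 48, 39, 25, 12, 6, 1] end={s11} rej; 6/6 deletions ∈↓L.
'g90h9h': |S_i|=[55, 49, 36, 28, 16, 11, 1] end={s11} — reject; 6/6 del acc.
'ggh9h0': |S_i|=[55, 49, 42, 26, 19, 7, 1] end={s11} ∉↓L; 6/6 deletions ∈↓L.
4 words, ⪯-incomp.


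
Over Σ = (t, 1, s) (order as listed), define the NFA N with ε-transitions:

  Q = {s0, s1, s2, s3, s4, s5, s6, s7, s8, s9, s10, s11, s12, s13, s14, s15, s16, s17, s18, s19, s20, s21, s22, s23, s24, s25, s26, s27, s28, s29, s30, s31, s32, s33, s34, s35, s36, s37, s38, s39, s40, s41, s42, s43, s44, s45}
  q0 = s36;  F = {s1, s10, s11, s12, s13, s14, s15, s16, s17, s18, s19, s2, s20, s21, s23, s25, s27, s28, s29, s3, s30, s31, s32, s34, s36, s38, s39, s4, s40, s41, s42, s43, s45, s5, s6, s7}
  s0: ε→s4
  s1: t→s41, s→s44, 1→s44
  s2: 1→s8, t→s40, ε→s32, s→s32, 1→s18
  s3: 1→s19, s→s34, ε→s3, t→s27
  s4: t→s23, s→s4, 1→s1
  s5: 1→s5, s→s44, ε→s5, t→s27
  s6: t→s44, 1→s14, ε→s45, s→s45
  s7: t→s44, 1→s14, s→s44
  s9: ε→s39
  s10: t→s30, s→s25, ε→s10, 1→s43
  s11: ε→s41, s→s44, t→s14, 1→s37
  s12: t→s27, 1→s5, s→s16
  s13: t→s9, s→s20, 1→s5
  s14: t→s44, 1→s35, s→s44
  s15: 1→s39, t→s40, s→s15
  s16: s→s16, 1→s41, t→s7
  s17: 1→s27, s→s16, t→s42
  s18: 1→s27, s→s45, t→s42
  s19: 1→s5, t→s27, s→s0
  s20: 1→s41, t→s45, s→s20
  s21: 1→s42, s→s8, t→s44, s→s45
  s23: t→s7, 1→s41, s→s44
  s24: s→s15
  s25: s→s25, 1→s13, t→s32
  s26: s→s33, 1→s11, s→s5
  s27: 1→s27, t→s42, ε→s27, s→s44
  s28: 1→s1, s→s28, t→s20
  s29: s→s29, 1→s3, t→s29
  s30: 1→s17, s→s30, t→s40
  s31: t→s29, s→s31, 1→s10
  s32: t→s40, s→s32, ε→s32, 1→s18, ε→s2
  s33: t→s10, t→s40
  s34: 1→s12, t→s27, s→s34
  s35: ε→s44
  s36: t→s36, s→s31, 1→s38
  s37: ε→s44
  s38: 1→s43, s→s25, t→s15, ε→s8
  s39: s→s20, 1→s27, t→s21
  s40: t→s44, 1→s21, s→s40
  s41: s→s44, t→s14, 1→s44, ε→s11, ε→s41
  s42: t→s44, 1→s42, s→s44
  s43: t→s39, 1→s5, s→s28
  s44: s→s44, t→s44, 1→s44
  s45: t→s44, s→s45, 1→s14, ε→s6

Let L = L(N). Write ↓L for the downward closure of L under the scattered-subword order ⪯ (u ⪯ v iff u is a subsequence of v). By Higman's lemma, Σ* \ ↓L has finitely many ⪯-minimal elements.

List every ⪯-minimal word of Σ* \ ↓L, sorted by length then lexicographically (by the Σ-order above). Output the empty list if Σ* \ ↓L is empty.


|Q|=46, |F|=36, |δ|=136 (17 ε).
min D↑ (34 st, q0=0, F={16}): 0:t→0,1→1,s→2 1:t→3,1→4,s→5 2:t→6,1→7,s→2 3:t→8,1→9,s→3 4:t→9,1→10,s→11 5:t→12,1→13,s→5 6:t→6,1→14,s→6 7:t→15,1→4,s→5 8:t→16,1→17,s→8 9:t→17,1→18,s→19 10:t→18,1→10,s→16 11:t→19,1→20,s→11 12:t→8,1→21,s→12 13:t→9,1→10,s→19 14:t→18,1→22,s→23 15:t→8,1→24,s→15 16:t→16,1→16,s→16 17:t→16,1→25,s→26 18:t→25,1→18,s→16 19:t→26,1→27,s→19 20:t→27,1→16,s→16 21:t→25,1→18,s→26 22:t→18,1→10,s→28 23:t→18,1→29,s→23 24:t→25,1→18,s→30 25:t→16,1→25,s→16 26:t→16,1→31,s→26 27:t→31,1→16,s→16 28:t→32,1→20,s→28 29:t→18,1→10,s→30 30:t→33,1→27,s→30 31:t→16,1→16,s→16 32:t→33,1→27,s→16 33:t→16,1→31,s→16.
'1ttt': run [42, 39, 25, 10, 1] end={s44} — reject; 4/4 del acc.
'111s': |S_i|=[42, 39, 29, 10, 1] end={s44} ∉↓L; 4/4 del acc.
'11s11': |S_i|=[42, 39, 29, 17, 7, 3] end={s35,s37,s44} — reject; 5/5 deletions ∈↓L.
'st1ts': N↓-sim [42, 40, 33, 25, 10, 1] end={s44} ∉↓L; 5/5 single-dels accept.
'1st1st': |S_i|=[42, 39, 34, 21, 13, 6, 1] end={s44} ∉↓L; 6/6 deletions ∈↓L.
'1s1stt': |S_i|=[42, 39, 34, 23, 12, 6, 1] end={s44} — reject; 6/6 single-dels accept.
6 words, ⪯-incomp.

A = [1ttt, 111s, 11s11, st1ts, 1st1st, 1s1stt].


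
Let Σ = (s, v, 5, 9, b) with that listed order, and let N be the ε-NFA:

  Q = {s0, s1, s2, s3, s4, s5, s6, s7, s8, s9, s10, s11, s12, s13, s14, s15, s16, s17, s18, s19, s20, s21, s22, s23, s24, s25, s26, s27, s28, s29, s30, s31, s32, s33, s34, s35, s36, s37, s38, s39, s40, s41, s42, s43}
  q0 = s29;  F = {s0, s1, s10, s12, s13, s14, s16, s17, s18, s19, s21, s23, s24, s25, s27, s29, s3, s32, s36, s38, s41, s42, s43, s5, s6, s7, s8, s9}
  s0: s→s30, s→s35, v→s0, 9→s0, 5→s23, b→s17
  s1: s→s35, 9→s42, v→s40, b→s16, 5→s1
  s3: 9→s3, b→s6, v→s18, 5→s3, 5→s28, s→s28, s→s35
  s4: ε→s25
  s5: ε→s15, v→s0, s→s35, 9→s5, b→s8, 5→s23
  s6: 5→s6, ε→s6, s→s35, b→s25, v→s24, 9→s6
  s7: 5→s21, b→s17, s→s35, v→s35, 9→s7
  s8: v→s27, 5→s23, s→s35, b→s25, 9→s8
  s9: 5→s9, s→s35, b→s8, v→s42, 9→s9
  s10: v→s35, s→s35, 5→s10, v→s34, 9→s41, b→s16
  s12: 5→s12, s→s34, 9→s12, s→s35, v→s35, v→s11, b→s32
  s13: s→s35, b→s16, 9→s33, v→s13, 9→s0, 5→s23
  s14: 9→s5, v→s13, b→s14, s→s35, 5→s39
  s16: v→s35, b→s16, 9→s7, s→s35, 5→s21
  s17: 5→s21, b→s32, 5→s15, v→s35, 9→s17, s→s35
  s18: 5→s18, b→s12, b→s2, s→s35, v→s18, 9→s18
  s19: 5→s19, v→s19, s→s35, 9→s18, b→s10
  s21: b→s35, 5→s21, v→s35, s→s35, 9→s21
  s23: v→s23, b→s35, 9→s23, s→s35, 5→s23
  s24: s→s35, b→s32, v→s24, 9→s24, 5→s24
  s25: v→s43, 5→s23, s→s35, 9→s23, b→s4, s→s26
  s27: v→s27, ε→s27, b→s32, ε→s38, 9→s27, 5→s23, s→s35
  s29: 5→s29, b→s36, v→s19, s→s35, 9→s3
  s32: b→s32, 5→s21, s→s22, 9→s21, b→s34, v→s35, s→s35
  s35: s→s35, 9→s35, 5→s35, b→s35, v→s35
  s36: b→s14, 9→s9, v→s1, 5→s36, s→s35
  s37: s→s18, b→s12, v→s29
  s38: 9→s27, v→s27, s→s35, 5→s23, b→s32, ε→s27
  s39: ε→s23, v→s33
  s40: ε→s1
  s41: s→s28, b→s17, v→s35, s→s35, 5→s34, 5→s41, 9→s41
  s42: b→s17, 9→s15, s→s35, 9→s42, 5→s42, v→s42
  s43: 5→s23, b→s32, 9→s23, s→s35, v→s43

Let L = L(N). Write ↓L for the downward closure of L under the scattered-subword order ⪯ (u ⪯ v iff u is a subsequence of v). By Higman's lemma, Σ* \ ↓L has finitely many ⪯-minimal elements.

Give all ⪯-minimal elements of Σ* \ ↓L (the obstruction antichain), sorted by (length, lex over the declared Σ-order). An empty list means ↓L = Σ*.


|Q|=44, |F|=28, |δ|=172 (8 ε).
min D↑ (28 st, q0=0, F={1}): 0:s→1,v→2,5→0,9→3,b→4 1:s→1,v→1,5→1,9→1,b→1 2:s→1,v→2,5→2,9→5,b→6 3:s→1,v→5,5→3,9→3,b→7 4:s→1,v→8,5→4,9→9,b→10 5:s→1,v→5,5→5,9→5,b→11 6:s→1,v→1,5→6,9→12,b→13 7:s→1,v→14,5→7,9→7,b→15 8:s→1,v→8,5→8,9→16,b→13 9:s→1,v→16,5→9,9→9,b→17 10:s→1,v→18,5→19,9→20,b→10 11:s→1,v→1,5→11,9→11,b→21 12:s→1,v→1,5→12,9→12,b→22 13:s→1,v→1,5→23,9→24,b→13 14:s→1,v→14,5→14,9→14,b→21 15:s→1,v→25,5→19,9→19,b→15 16:s→1,v→16,5→16,9→16,b→22 17:s→1,v→26,5→19,9→17,b→15 18:s→1,v→18,5→19,9→27,b→13 19:s→1,v→19,5→19,9→19,b→1 20:s→1,v→27,5→19,9→20,b→17 21:s→1,v→1,5→23,9→23,b→21 22:s→1,v→1,5→23,9→22,b→21 23:s→1,v→1,5→23,9→23,b→1 24:s→1,v→1,5→23,9→24,b→22 25:s→1,v→25,5→19,9→19,b→21 26:s→1,v→26,5→19,9→26,b→21 27:s→1,v→27,5→19,9→27,b→22.
's': run [41, 6] end={s22,s26,s28,s30,s34,s35} rej; 1/1 deletions ∈↓L.
'vbv': run [41, 29, 15, 3] end={s11,s34,s35} ∉↓L; 3/3 deletions ∈↓L.
'bb5b': N↓-sim [41, 37, 24, 6, 1] end={s35} rej; 4/4 del acc.
'9bb9b': N↓-sim [41, 31, 20, 10, 3, 1] end={s35} rej; 5/5 single-dels accept.
4 minimals (antichain).

Antichain: [s, vbv, bb5b, 9bb9b].


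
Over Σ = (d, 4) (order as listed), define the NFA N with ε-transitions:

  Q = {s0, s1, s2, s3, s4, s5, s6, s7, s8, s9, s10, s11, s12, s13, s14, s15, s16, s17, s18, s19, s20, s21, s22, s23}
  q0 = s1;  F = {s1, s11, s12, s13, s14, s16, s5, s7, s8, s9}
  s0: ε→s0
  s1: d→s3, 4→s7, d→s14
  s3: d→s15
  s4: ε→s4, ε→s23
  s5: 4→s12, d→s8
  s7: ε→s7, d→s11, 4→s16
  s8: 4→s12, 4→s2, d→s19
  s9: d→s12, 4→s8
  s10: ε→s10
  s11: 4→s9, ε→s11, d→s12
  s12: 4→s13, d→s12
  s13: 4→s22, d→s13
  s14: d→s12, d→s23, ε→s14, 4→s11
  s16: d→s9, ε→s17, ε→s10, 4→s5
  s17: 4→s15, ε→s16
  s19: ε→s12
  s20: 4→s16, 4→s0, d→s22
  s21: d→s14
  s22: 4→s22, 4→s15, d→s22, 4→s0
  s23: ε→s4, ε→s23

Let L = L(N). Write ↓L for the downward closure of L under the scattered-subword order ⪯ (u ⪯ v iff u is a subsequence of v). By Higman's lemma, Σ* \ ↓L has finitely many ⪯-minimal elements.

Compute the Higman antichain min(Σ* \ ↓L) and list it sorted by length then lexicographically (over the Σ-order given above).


A = [dd44, 444444].

|Q|=24, |F|=10, |δ|=46 (13 ε).
min D↑ (11 st, q0=0, F={9}): 0:d→1,4→2 1:d→3,4→4 2:d→4,4→5 3:d→3,4→6 4:d→3,4→7 5:d→7,4→8 6:d→6,4→9 7:d→3,4→10 8:d→10,4→3 9:d→9,4→9 10:d→3,4→3.
'dd44': |S_i|=[20, 14, 8, 4, 3] end={s0,s15,s22} rej; 4/4 deletions ∈↓L.
'444444': |S_i|=[20, 15, 13, 9, 6, 4, 3] end={s0,s15,s22} rej; 6/6 single-dels accept.
2 obstructions.


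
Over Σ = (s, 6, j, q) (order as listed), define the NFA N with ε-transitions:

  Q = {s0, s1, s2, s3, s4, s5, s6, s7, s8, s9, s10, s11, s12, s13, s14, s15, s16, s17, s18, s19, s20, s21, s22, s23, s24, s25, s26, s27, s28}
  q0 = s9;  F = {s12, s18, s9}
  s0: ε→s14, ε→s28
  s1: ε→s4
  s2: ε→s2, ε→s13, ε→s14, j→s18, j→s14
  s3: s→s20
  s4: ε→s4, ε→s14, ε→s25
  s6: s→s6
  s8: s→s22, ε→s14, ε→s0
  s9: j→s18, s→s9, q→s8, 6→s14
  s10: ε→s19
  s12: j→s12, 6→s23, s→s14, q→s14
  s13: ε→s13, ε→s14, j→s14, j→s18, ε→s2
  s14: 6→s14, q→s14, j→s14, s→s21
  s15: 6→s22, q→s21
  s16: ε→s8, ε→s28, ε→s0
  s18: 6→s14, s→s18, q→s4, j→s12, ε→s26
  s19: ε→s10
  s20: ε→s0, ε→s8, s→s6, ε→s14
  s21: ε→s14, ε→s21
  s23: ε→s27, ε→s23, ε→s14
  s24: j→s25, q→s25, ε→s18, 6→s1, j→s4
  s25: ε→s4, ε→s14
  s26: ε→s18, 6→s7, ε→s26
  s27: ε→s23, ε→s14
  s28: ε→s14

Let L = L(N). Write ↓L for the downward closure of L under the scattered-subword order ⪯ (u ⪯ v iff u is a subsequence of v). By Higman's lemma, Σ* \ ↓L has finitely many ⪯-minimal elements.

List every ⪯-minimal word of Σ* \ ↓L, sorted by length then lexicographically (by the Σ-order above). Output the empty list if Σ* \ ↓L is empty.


|Q|=29, |F|=3, |δ|=67 (36 ε).
min D↑ (4 st, q0=0, F={1}): 0:s→0,6→1,j→2,q→1 1:s→1,6→1,j→1,q→1 2:s→2,6→1,j→3,q→1 3:s→1,6→1,j→3,q→1 [Hopcroft].
'6': |S_i|=[15, 5] end={s14,s21,s23,s27,s7} ∉↓L; 1/1 single-dels accept.
'q': N↓-sim [15, 8] end={s0,s14,s21,s22,s25,s28,s4,s8} ∉↓L; 1/1 single-dels accept.
'jjs': run [15, 10, 5, 2] end={s14,s21} ∉↓L; 3/3 single-dels accept.
3 minimals (antichain).

min(Σ*\↓L) = [6, q, jjs].


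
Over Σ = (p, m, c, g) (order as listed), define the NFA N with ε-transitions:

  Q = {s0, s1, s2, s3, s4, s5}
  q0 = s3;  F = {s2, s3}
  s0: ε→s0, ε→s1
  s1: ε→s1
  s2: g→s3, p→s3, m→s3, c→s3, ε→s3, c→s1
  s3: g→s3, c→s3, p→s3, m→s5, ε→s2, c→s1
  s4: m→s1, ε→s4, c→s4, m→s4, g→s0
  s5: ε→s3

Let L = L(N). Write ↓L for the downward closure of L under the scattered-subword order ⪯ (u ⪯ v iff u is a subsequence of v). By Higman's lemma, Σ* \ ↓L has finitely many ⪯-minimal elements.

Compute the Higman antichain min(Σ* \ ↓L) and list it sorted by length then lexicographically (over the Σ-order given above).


|Q|=6, |F|=2, |δ|=21 (7 ε).
min D↑ (1 st, q0=0, F={}): 0:p→0,m→0,c→0,g→0.
L(D↑) = ∅ ⇒ ↓L = Σ*.

A = [].


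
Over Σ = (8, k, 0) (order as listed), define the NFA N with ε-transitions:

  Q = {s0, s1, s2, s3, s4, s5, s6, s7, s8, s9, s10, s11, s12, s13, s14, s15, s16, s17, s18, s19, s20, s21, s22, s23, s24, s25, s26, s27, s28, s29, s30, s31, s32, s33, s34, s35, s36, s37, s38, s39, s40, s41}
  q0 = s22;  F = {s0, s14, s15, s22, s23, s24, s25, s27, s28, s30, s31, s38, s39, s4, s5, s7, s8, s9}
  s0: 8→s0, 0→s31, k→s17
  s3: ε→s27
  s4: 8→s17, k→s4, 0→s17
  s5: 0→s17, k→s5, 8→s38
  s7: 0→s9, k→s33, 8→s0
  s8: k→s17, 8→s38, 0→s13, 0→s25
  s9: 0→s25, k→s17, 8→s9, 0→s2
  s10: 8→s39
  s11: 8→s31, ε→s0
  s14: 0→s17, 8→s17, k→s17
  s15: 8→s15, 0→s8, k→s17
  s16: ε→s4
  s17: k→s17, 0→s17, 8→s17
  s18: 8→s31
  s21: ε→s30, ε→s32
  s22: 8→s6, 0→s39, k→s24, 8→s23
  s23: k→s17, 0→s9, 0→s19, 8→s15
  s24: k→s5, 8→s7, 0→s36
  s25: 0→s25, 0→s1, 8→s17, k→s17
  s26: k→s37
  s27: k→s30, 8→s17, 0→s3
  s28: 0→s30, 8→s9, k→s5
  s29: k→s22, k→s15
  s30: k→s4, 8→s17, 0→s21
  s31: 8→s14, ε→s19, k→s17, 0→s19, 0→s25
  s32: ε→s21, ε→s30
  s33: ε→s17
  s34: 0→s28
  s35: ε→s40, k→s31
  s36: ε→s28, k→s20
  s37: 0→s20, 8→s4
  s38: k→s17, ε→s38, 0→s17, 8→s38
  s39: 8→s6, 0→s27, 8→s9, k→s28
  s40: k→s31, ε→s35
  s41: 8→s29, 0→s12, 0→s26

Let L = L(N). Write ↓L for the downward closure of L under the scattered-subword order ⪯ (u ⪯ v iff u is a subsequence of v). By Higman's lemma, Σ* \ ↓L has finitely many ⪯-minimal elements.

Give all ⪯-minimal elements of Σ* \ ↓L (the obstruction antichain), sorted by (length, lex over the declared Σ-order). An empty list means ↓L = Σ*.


A = [8k, kk0, 008, 88080, k88088].

|Q|=42, |F|=18, |δ|=92 (13 ε).
min D↑ (19 st, q0=0, F={5}): 0:8→1,k→2,0→3 1:8→4,k→5,0→6 2:8→7,k→8,0→9 3:8→6,k→9,0→10 4:8→4,k→5,0→11 5:8→5,k→5,0→5 6:8→6,k→5,0→12 7:8→13,k→5,0→6 8:8→14,k→8,0→5 9:8→6,k→8,0→15 10:8→5,k→15,0→10 11:8→14,k→5,0→12 12:8→5,k→5,0→12 13:8→13,k→5,0→16 14:8→14,k→5,0→5 15:8→5,k→17,0→15 16:8→18,k→5,0→12 17:8→5,k→17,0→5 18:8→5,k→5,0→5 (ε-aug+det+¬).
'8k': run [30, 17, 2] end={s17,s33} ∉↓L; 2/2 single-dels accept.
'kk0': run [30, 21, 6, 1] end={s17} rej; 3/3 deletions ∈↓L.
'008': |S_i|=[30, 23, 12, 1] end={s17} — reject; 3/3 single-dels accept.
'88080': run [30, 17, 13, 10, 3, 1] end={s17} rej; 5/5 del acc.
'k88088': |S_i|=[30, 21, 12, 10, 7, 2, 1] end={s17} ∉↓L; 6/6 del acc.
5 obstructions.


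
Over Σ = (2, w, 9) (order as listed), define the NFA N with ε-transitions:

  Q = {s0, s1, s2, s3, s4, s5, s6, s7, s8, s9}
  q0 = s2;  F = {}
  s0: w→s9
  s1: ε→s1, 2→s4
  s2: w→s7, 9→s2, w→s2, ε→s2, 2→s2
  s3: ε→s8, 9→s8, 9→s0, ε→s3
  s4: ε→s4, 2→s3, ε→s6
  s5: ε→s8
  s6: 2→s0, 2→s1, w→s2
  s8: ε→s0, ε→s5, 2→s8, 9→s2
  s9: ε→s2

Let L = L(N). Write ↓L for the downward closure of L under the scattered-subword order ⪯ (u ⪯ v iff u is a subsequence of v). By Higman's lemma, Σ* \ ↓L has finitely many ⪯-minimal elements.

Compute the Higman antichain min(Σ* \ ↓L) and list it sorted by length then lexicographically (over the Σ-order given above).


|Q|=10, |F|=0, |δ|=24 (10 ε).
min D↑ (1 st, q0=0, F={0}): 0:2→0,w→0,9→0 [Hopcroft].
ε ∈ L(D↑) ⇒ ↓L = ∅.

A = [ε].


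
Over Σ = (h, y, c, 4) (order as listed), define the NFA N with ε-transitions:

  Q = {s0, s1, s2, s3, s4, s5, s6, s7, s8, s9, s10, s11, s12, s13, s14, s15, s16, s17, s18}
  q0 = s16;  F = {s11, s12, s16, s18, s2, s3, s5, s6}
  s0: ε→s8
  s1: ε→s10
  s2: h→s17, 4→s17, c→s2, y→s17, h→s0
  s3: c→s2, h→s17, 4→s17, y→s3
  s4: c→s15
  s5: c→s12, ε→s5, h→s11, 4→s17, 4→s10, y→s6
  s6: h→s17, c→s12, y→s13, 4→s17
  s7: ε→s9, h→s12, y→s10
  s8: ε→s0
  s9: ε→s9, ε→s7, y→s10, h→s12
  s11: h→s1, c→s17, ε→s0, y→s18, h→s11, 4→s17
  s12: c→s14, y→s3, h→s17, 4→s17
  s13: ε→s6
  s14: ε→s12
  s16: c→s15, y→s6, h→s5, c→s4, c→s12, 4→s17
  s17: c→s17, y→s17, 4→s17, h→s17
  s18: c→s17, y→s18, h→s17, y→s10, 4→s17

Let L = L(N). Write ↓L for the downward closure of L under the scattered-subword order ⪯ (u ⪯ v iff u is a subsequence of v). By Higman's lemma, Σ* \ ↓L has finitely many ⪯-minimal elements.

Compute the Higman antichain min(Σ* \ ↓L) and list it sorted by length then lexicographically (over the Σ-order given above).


A = [4, yh, ch, hhc, cycy].

|Q|=19, |F|=8, |δ|=57 (10 ε).
min D↑ (9 st, q0=0, F={4}): 0:h→1,y→2,c→3,4→4 1:h→5,y→2,c→3,4→4 2:h→4,y→2,c→3,4→4 3:h→4,y→6,c→3,4→4 4:h→4,y→4,c→4,4→4 5:h→5,y→7,c→4,4→4 6:h→4,y→6,c→8,4→4 7:h→4,y→7,c→4,4→4 8:h→4,y→4,c→8,4→4 (ε-aug+det+¬).
'4': |S_i|=[17, 2] end={s10,s17} — reject; 1/1 del acc.
'yh': N↓-sim [17, 11, 3] end={s0,s17,s8} — reject; 2/2 del acc.
'ch': N↓-sim [17, 9, 3] end={s0,s17,s8} rej; 2/2 single-dels accept.
'hhc': N↓-sim [17, 14, 7, 1] end={s17} ∉↓L; 3/3 del acc.
'cycy': |S_i|=[17, 9, 5, 4, 1] end={s17} — reject; 4/4 single-dels accept.
5 minimals (antichain).


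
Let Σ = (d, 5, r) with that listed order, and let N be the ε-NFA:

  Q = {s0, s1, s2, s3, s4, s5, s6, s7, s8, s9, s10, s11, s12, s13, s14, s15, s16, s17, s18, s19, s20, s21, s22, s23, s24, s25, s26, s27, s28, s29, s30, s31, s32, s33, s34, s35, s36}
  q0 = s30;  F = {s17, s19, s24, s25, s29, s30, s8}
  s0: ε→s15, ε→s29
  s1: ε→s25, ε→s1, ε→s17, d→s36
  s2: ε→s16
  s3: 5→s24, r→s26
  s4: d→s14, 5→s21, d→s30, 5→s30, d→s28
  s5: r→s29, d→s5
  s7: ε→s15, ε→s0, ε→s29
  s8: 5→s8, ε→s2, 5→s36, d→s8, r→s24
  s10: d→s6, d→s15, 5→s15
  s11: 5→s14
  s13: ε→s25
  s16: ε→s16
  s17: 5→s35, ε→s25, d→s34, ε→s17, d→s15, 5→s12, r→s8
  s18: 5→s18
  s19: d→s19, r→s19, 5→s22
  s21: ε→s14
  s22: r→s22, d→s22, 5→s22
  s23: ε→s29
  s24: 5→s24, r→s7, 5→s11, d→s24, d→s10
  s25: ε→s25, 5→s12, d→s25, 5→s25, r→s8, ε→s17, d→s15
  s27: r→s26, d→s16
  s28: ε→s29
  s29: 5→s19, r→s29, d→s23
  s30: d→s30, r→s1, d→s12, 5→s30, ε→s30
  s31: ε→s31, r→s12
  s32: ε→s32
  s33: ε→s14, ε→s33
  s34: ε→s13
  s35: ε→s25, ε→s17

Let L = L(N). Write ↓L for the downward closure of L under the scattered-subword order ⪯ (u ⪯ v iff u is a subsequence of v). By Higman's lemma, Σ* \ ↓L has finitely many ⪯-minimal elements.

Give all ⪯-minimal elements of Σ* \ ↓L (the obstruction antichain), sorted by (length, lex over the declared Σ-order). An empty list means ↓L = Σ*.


Antichain: [rrrr55].

|Q|=37, |F|=7, |δ|=77 (27 ε).
min D↑ (7 st, q0=0, F={6}): 0:d→0,5→0,r→1 1:d→1,5→1,r→2 2:d→2,5→2,r→3 3:d→3,5→3,r→4 4:d→4,5→5,r→4 5:d→5,5→6,r→5 6:d→6,5→6,r→6.
'rrrr55': |S_i|=[24, 23, 16, 12, 7, 2, 1] end={s22} rej; 6/6 single-dels accept.
1 words, ⪯-incomp.


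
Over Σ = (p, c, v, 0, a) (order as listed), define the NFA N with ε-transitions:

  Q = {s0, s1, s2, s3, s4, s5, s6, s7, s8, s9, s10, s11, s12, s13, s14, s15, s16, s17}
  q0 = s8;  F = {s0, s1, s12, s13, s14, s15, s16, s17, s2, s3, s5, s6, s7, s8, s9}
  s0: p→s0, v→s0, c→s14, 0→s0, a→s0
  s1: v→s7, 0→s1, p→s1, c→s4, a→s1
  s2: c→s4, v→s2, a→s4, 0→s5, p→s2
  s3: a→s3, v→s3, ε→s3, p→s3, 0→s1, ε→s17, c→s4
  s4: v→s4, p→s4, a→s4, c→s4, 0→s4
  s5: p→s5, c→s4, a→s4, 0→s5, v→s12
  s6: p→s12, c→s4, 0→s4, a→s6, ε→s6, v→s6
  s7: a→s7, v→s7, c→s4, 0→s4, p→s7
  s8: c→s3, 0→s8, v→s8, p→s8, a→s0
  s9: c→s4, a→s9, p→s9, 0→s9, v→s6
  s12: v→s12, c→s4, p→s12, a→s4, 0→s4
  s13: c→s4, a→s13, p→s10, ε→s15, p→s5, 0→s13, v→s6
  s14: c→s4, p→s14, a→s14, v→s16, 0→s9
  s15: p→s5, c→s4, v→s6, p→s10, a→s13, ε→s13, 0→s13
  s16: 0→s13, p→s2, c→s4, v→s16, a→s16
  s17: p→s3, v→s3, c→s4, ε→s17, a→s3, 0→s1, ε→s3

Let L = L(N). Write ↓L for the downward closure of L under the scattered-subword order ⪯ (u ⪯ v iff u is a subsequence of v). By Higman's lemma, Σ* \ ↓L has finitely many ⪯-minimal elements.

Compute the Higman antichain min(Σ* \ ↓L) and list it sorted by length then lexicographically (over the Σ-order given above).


|Q|=18, |F|=15, |δ|=89 (7 ε).
min D↑ (14 st, q0=0, F={3}): 0:p→0,c→1,v→0,0→0,a→2 1:p→1,c→3,v→1,0→4,a→1 2:p→2,c→5,v→2,0→2,a→2 3:p→3,c→3,v→3,0→3,a→3 4:p→4,c→3,v→6,0→4,a→4 5:p→5,c→3,v→7,0→8,a→5 6:p→6,c→3,v→6,0→3,a→6 7:p→9,c→3,v→7,0→10,a→7 8:p→8,c→3,v→11,0→8,a→8 9:p→9,c→3,v→9,0→12,a→3 10:p→12,c→3,v→11,0→10,a→10 11:p→13,c→3,v→11,0→3,a→11 12:p→12,c→3,v→13,0→12,a→3 13:p→13,c→3,v→13,0→3,a→3 [Hopcroft].
'cc': |S_i|=[17, 15, 1] end={s4} — reject; 2/2 single-dels accept.
'c0v0': N↓-sim [17, 15, 10, 4, 1] end={s4} rej; 4/4 single-dels accept.
'acvpa': |S_i|=[17, 16, 11, 9, 5, 1] end={s4} — reject; 5/5 deletions ∈↓L.
3 minimals (antichain).

min(Σ*\↓L) = [cc, c0v0, acvpa].


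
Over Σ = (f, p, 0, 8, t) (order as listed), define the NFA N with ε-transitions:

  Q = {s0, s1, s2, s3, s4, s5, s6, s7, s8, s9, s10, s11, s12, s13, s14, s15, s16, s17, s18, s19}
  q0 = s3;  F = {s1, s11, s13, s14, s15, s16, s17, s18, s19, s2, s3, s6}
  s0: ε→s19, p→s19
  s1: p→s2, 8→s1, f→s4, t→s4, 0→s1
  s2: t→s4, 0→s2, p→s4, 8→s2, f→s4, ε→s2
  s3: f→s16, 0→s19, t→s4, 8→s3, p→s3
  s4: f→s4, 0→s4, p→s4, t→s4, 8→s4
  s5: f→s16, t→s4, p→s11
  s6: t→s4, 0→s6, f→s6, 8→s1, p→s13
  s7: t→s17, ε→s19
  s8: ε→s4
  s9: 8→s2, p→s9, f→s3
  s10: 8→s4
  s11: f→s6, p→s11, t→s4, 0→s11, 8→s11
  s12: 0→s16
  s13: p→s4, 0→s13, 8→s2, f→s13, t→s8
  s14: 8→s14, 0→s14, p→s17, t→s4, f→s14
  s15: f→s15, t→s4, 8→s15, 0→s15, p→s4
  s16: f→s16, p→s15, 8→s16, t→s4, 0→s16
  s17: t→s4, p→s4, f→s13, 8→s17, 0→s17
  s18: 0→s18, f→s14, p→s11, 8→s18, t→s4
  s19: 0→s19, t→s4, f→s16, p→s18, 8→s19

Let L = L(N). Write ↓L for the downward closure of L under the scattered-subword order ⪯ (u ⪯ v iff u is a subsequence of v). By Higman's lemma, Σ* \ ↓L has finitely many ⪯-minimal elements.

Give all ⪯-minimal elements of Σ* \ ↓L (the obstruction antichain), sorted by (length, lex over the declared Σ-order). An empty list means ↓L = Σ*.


A = [t, fpp, 0ppf8f].

|Q|=20, |F|=12, |δ|=79 (4 ε).
min D↑ (13 st, q0=0, F={3}): 0:f→1,p→0,0→2,8→0,t→3 1:f→1,p→4,0→1,8→1,t→3 2:f→1,p→5,0→2,8→2,t→3 3:f→3,p→3,0→3,8→3,t→3 4:f→4,p→3,0→4,8→4,t→3 5:f→6,p→7,0→5,8→5,t→3 6:f→6,p→8,0→6,8→6,t→3 7:f→9,p→7,0→7,8→7,t→3 8:f→10,p→3,0→8,8→8,t→3 9:f→9,p→10,0→9,8→11,t→3 10:f→10,p→3,0→10,8→12,t→3 11:f→3,p→12,0→11,8→11,t→3 12:f→3,p→3,0→12,8→12,t→3.
't': |S_i|=[14, 2] end={s4,s8} — reject; 1/1 single-dels accept.
'fpp': |S_i|=[14, 10, 6, 1] end={s4} — reject; 3/3 del acc.
'0ppf8f': N↓-sim [14, 13, 11, 8, 6, 3, 1] end={s4} — reject; 6/6 deletions ∈↓L.
3 obstructions.


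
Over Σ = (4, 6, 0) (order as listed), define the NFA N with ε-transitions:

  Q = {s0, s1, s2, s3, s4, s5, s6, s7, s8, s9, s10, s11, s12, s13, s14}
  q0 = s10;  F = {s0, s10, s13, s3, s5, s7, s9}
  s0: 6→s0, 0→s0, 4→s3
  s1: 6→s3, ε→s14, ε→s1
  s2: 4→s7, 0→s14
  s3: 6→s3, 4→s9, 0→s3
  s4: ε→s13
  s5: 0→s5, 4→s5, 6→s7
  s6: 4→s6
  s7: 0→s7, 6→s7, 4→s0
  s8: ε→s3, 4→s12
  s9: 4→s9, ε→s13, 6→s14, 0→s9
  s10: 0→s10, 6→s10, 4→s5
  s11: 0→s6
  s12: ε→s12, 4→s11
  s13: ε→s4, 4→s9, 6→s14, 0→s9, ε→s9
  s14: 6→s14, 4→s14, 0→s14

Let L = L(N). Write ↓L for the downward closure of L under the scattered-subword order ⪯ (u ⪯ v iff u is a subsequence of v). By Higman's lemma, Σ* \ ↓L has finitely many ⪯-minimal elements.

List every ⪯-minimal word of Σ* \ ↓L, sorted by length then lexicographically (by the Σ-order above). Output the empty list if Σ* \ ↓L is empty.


A = [464446].

|Q|=15, |F|=7, |δ|=39 (8 ε).
min D↑ (7 st, q0=0, F={6}): 0:4→1,6→0,0→0 1:4→1,6→2,0→1 2:4→3,6→2,0→2 3:4→4,6→3,0→3 4:4→5,6→4,0→4 5:4→5,6→6,0→5 6:4→6,6→6,0→6.
'464446': run [9, 8, 7, 6, 5, 4, 1] end={s14} rej; 6/6 single-dels accept.
1 minimals (antichain).


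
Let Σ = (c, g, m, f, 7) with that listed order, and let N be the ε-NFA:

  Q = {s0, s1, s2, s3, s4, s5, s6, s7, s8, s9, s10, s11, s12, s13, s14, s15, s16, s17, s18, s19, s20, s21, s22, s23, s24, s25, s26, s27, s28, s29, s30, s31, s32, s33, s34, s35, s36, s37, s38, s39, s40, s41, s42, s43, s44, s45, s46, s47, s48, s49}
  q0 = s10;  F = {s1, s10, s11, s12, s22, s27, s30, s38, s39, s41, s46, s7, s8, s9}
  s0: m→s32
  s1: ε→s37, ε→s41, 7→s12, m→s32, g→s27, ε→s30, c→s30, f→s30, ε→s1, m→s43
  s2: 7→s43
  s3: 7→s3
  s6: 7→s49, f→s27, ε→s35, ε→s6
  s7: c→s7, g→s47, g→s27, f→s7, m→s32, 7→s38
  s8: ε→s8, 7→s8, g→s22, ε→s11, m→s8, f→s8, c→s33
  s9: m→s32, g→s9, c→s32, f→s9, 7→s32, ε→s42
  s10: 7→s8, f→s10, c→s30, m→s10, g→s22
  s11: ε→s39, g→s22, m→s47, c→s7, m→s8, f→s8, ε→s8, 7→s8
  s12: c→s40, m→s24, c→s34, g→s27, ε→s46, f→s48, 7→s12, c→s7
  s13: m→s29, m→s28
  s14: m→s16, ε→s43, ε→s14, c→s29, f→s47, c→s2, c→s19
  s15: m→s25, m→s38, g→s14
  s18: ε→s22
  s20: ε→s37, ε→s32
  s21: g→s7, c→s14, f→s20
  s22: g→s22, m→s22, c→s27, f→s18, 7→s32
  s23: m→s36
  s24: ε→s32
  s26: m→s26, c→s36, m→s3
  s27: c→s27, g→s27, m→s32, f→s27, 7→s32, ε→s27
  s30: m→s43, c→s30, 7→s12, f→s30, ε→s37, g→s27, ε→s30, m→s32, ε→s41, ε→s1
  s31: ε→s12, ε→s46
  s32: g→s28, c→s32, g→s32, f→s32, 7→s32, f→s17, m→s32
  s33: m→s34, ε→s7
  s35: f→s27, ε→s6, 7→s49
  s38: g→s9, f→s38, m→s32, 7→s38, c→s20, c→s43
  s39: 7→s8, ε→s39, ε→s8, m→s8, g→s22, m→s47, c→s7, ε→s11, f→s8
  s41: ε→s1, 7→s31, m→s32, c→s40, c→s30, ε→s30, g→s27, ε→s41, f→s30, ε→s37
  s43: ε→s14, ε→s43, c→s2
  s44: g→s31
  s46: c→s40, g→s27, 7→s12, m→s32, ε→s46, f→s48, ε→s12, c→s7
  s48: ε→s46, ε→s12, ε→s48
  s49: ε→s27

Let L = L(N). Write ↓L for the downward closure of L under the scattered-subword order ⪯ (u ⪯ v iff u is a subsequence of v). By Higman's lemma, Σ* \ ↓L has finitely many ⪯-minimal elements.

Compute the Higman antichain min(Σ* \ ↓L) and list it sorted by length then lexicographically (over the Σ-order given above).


|Q|=50, |F|=14, |δ|=156 (42 ε).
min D↑ (10 st, q0=0, F={5}): 0:c→1,g→2,m→0,f→0,7→3 1:c→1,g→4,m→5,f→1,7→6 2:c→4,g→2,m→2,f→2,7→5 3:c→7,g→2,m→3,f→3,7→3 4:c→4,g→4,m→5,f→4,7→5 5:c→5,g→5,m→5,f→5,7→5 6:c→7,g→4,m→5,f→6,7→6 7:c→7,g→4,m→5,f→7,7→8 8:c→5,g→9,m→5,f→8,7→8 9:c→5,g→9,m→5,f→9,7→5 [Hopcroft].
'cm': |S_i|=[34, 28, 12] end={s14,s16,s17,s19,s2,s24,s28,s29,s32,s34,s43,s47} — reject; 2/2 single-dels accept.
'g7': run [34, 9, 3] end={s17,s28,s32} — reject; 2/2 single-dels accept.
'7c7c': |S_i|=[34, 30, 20, 15, 12] end={s14,s16,s17,s19,s2,s20,s28,s29,s32,s37,s43,s47} — reject; 4/4 deletions ∈↓L.
3 minimals (antichain).

A = [cm, g7, 7c7c].
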